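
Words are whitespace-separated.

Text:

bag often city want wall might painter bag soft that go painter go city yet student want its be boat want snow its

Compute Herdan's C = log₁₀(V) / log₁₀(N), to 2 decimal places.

0.88

N = 23, V = 16.
log₁₀(V) = 1.204120, log₁₀(N) = 1.361728
C = 1.204120 / 1.361728 = 0.88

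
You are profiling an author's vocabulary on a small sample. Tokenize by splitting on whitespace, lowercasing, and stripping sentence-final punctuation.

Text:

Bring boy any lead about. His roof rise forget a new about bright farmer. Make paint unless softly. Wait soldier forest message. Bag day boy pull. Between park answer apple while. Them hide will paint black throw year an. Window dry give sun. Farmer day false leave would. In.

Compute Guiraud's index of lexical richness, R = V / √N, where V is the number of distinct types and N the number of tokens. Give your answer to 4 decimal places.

N = 49, V = 44.
√N = 7.000000
R = 44 / 7.000000 = 6.2857

6.2857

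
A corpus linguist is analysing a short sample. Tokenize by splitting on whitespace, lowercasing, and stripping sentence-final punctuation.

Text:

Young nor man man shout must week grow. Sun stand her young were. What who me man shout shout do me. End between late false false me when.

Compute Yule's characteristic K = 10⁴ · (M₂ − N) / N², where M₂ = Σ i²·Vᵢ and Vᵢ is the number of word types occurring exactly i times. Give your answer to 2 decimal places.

280.61

Frequencies: man:3, shout:3, me:3, young:2, false:2, nor:1, must:1, week:1, grow:1, sun:1, stand:1, her:1, were:1, what:1, who:1, do:1, end:1, between:1, late:1, when:1
N = 28. Frequency spectrum: V_1=15, V_2=2, V_3=3
M₂ = 1²·15 + 2²·2 + 3²·3 = 50
K = 10000 × (50 − 28) / 28² = 280.61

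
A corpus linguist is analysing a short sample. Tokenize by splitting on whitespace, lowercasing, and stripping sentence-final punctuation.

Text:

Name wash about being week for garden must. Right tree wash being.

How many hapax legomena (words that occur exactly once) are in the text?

8

Frequencies: wash:2, being:2, name:1, about:1, week:1, for:1, garden:1, must:1, right:1, tree:1
Hapax (freq=1): about, for, garden, must, name, right, tree, week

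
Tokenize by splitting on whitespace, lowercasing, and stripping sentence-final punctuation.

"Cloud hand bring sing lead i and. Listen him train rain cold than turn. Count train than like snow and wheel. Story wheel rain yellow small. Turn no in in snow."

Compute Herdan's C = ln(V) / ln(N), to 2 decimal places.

0.91

N = 31, V = 23.
ln(V) = 3.135494, ln(N) = 3.433987
C = 3.135494 / 3.433987 = 0.91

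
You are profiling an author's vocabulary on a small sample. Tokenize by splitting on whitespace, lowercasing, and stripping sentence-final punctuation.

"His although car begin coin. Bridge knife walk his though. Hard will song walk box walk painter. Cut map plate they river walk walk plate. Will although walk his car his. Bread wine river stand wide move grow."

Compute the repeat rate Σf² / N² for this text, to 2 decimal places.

0.06

Frequencies: walk:6, his:4, although:2, car:2, will:2, plate:2, river:2, begin:1, coin:1, bridge:1, knife:1, though:1, hard:1, song:1, box:1, painter:1, cut:1, map:1, they:1, bread:1, … (5 more, each freq 1)
Σf² = 90; N² = 1444
Repeat rate = 90 / 1444 = 0.06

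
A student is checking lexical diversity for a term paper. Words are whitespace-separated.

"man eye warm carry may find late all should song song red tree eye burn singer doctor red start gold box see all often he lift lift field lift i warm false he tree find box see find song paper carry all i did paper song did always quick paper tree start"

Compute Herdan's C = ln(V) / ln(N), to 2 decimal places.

N = 52, V = 29.
ln(V) = 3.367296, ln(N) = 3.951244
C = 3.367296 / 3.951244 = 0.85

0.85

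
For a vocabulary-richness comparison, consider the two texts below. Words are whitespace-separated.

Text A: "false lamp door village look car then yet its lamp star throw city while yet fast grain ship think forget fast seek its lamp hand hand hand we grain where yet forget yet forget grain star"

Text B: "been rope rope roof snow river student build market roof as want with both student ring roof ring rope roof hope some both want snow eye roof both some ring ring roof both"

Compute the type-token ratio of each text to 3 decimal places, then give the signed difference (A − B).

TTR(A) = 22/36 = 0.611
TTR(B) = 16/33 = 0.485
Difference = 0.611 − 0.485 = 0.126

0.126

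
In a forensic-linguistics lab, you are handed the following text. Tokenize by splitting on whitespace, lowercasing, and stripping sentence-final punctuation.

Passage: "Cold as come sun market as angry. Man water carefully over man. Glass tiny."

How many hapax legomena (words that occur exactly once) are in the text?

10

Frequencies: as:2, man:2, cold:1, come:1, sun:1, market:1, angry:1, water:1, carefully:1, over:1, glass:1, tiny:1
Hapax (freq=1): angry, carefully, cold, come, glass, market, over, sun, tiny, water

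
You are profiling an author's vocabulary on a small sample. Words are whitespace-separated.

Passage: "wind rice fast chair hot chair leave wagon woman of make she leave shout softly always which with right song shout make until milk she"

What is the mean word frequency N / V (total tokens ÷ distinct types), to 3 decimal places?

1.250

N = 25 tokens, V = 20 types.
Mean frequency = N / V = 25 / 20 = 1.250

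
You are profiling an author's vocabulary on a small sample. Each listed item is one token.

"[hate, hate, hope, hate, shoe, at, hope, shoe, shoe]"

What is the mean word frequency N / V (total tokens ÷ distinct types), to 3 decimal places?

2.250

N = 9 tokens, V = 4 types.
Mean frequency = N / V = 9 / 4 = 2.250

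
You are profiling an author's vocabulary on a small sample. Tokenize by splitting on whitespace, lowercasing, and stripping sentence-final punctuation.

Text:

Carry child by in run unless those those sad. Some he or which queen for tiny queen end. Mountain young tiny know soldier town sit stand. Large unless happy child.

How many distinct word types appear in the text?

Distinct types: {by, carry, child, end, for, happy, he, in, know, large, mountain, or, queen, run, sad, sit, soldier, some, stand, those, tiny, town, unless, which, young}
V = 25

25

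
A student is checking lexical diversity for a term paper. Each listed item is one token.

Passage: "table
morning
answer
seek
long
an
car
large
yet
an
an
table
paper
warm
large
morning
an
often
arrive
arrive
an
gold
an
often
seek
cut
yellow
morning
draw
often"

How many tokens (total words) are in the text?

Tokens: table, morning, answer, seek, long, an, car, large, yet, an, an, table, paper, warm, large, morning, an, often, arrive, arrive, an, gold, an, often, seek, cut, yellow, morning, draw, often
N = 30

30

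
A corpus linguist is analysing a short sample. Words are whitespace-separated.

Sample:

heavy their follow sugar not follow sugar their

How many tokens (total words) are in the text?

Tokens: heavy, their, follow, sugar, not, follow, sugar, their
N = 8

8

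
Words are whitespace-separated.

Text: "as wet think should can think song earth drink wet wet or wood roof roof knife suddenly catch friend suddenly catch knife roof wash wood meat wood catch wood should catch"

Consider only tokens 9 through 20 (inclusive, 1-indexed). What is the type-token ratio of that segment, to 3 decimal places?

Segment tokens 9–20: drink, wet, wet, or, wood, roof, roof, knife, suddenly, catch, friend, suddenly
Segment N = 12, segment V = 9.
TTR = 9 / 12 = 0.750

0.750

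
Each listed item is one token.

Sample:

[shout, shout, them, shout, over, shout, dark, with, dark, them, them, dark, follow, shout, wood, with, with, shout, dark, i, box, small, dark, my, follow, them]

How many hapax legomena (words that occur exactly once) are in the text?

6

Frequencies: shout:6, dark:5, them:4, with:3, follow:2, over:1, wood:1, i:1, box:1, small:1, my:1
Hapax (freq=1): box, i, my, over, small, wood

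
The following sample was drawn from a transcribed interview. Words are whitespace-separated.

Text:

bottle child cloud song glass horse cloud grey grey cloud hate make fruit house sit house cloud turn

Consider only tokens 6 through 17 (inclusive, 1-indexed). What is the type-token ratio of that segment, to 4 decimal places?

0.6667

Segment tokens 6–17: horse, cloud, grey, grey, cloud, hate, make, fruit, house, sit, house, cloud
Segment N = 12, segment V = 8.
TTR = 8 / 12 = 0.6667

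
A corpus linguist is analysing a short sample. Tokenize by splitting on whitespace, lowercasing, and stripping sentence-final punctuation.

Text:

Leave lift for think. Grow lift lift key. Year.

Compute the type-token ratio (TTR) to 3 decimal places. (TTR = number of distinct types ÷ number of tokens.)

0.778

N = 9 tokens, V = 7 types.
TTR = V / N = 7 / 9 = 0.778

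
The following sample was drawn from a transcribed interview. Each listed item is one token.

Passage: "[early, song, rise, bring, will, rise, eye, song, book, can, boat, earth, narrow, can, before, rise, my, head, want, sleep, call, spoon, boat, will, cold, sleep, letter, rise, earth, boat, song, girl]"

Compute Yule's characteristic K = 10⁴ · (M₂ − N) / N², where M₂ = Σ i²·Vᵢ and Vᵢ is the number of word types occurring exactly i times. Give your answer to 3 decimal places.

Frequencies: rise:4, song:3, boat:3, will:2, can:2, earth:2, sleep:2, early:1, bring:1, eye:1, book:1, narrow:1, before:1, my:1, head:1, want:1, call:1, spoon:1, cold:1, letter:1, … (1 more, each freq 1)
N = 32. Frequency spectrum: V_1=14, V_2=4, V_3=2, V_4=1
M₂ = 1²·14 + 2²·4 + 3²·2 + 4²·1 = 64
K = 10000 × (64 − 32) / 32² = 312.500

312.500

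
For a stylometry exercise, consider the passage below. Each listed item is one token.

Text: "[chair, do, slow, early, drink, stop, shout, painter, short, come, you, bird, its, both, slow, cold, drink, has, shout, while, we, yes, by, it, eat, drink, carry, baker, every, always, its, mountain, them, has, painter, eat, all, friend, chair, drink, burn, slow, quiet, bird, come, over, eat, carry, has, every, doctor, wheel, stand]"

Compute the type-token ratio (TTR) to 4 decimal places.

N = 53 tokens, V = 36 types.
TTR = V / N = 36 / 53 = 0.6792

0.6792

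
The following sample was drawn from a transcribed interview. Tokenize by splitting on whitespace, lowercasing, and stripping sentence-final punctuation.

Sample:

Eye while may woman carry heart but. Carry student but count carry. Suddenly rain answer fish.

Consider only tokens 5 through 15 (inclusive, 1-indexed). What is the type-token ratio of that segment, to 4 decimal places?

0.7273

Segment tokens 5–15: carry, heart, but, carry, student, but, count, carry, suddenly, rain, answer
Segment N = 11, segment V = 8.
TTR = 8 / 11 = 0.7273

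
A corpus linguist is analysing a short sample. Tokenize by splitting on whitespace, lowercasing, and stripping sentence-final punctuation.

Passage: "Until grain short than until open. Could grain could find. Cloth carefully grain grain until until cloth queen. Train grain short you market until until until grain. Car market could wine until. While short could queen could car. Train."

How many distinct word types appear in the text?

16

Distinct types: {car, carefully, cloth, could, find, grain, market, open, queen, short, than, train, until, while, wine, you}
V = 16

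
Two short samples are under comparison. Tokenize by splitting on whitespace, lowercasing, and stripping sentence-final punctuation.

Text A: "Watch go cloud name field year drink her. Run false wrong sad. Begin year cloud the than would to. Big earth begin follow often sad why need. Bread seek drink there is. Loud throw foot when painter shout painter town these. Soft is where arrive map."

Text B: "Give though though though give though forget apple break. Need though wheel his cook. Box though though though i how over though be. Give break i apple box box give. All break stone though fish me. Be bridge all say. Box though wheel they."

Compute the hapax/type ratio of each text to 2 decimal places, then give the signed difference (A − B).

A: hapax=32, V=39, ratio=0.82
B: hapax=12, V=21, ratio=0.57
Difference = 0.82 − 0.57 = 0.25

0.25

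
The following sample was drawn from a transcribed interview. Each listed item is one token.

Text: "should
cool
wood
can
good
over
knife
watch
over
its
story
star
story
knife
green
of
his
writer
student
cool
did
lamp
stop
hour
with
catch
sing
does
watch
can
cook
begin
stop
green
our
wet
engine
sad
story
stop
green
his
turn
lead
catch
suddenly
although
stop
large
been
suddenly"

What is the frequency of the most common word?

4

Frequencies: stop:4, story:3, green:3, cool:2, can:2, over:2, knife:2, watch:2, his:2, catch:2, suddenly:2, should:1, wood:1, good:1, its:1, star:1, of:1, writer:1, student:1, did:1, … (16 more, each freq 1)
Most common: 'stop' with frequency 4.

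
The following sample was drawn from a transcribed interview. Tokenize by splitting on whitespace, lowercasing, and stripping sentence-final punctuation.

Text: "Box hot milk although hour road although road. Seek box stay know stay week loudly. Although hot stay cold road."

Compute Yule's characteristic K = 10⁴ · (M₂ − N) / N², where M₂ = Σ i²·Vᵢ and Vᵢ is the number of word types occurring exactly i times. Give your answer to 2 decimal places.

550.00

Frequencies: although:3, road:3, stay:3, box:2, hot:2, milk:1, hour:1, seek:1, know:1, week:1, loudly:1, cold:1
N = 20. Frequency spectrum: V_1=7, V_2=2, V_3=3
M₂ = 1²·7 + 2²·2 + 3²·3 = 42
K = 10000 × (42 − 20) / 20² = 550.00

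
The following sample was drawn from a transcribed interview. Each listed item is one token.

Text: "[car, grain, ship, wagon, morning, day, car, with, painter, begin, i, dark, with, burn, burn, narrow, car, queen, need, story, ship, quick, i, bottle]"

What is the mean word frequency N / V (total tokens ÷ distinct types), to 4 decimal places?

N = 24 tokens, V = 18 types.
Mean frequency = N / V = 24 / 18 = 1.3333

1.3333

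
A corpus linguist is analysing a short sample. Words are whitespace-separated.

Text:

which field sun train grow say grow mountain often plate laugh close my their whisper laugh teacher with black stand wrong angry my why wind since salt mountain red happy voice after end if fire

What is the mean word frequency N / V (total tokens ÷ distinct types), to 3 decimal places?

N = 35 tokens, V = 31 types.
Mean frequency = N / V = 35 / 31 = 1.129

1.129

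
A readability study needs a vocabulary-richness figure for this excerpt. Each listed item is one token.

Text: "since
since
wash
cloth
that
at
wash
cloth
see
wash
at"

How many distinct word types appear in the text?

6

Distinct types: {at, cloth, see, since, that, wash}
V = 6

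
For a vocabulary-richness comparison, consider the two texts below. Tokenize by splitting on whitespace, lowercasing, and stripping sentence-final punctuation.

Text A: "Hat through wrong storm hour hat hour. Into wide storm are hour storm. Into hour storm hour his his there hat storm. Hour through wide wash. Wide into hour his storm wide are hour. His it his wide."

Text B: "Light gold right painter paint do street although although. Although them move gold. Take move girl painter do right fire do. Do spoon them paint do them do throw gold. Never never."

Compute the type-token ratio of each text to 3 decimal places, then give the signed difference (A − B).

TTR(A) = 12/38 = 0.316
TTR(B) = 16/32 = 0.500
Difference = 0.316 − 0.500 = -0.184

-0.184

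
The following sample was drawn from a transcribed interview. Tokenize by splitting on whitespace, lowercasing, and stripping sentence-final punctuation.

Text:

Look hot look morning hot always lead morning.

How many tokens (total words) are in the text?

Tokens: look, hot, look, morning, hot, always, lead, morning
N = 8

8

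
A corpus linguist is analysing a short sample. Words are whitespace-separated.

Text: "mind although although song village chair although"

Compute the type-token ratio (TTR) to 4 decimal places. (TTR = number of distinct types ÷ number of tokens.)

N = 7 tokens, V = 5 types.
TTR = V / N = 5 / 7 = 0.7143

0.7143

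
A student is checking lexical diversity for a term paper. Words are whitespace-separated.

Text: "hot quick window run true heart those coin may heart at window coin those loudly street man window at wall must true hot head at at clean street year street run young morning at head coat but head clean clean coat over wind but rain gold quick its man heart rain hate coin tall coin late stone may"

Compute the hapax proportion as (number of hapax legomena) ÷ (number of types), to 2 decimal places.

Frequencies: at:5, coin:4, window:3, heart:3, street:3, head:3, clean:3, hot:2, quick:2, run:2, true:2, those:2, may:2, man:2, coat:2, but:2, rain:2, loudly:1, wall:1, must:1, … (11 more, each freq 1)
Hapax count = 14; type count = 31.
Ratio = 14 / 31 = 0.45

0.45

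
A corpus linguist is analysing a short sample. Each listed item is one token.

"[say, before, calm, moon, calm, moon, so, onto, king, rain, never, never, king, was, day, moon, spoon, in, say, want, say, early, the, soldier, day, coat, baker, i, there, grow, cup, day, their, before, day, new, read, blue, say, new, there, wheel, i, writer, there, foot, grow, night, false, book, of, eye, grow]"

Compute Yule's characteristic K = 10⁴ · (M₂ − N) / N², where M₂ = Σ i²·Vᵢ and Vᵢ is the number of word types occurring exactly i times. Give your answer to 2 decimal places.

Frequencies: say:4, day:4, moon:3, there:3, grow:3, before:2, calm:2, king:2, never:2, i:2, new:2, so:1, onto:1, rain:1, was:1, spoon:1, in:1, want:1, early:1, the:1, … (15 more, each freq 1)
N = 53. Frequency spectrum: V_1=24, V_2=6, V_3=3, V_4=2
M₂ = 1²·24 + 2²·6 + 3²·3 + 4²·2 = 107
K = 10000 × (107 − 53) / 53² = 192.24

192.24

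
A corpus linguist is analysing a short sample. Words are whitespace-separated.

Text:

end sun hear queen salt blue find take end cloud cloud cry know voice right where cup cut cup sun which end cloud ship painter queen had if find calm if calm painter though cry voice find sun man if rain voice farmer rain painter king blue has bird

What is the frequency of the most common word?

Frequencies: end:3, sun:3, find:3, cloud:3, voice:3, painter:3, if:3, queen:2, blue:2, cry:2, cup:2, calm:2, rain:2, hear:1, salt:1, take:1, know:1, right:1, where:1, cut:1, … (9 more, each freq 1)
Most common: 'end' with frequency 3.

3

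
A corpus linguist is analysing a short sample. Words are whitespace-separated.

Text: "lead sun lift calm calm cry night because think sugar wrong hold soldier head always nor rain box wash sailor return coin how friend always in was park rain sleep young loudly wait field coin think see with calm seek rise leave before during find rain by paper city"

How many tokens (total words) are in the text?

Tokens: lead, sun, lift, calm, calm, cry, night, because, think, sugar, wrong, hold, soldier, head, always, nor, rain, box, wash, sailor, return, coin, how, friend, always, in, was, park, rain, sleep, young, loudly, wait, field, coin, think, see, with, calm, seek, rise, leave, before, during, find, rain, by, paper, city
N = 49

49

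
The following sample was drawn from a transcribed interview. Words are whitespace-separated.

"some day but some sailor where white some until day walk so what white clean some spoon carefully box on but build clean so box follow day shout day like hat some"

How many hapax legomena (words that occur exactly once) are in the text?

Frequencies: some:5, day:4, but:2, white:2, so:2, clean:2, box:2, sailor:1, where:1, until:1, walk:1, what:1, spoon:1, carefully:1, on:1, build:1, follow:1, shout:1, like:1, hat:1
Hapax (freq=1): build, carefully, follow, hat, like, on, sailor, shout, spoon, until, walk, what, where

13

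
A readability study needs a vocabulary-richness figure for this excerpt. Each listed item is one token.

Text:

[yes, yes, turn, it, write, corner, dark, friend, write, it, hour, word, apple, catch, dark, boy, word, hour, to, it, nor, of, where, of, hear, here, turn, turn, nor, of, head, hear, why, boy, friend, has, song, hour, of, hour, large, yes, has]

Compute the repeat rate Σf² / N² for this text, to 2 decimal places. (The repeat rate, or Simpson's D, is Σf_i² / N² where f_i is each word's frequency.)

0.05

Frequencies: hour:4, of:4, yes:3, turn:3, it:3, write:2, dark:2, friend:2, word:2, boy:2, nor:2, hear:2, has:2, corner:1, apple:1, catch:1, to:1, where:1, here:1, head:1, … (3 more, each freq 1)
Σf² = 101; N² = 1849
Repeat rate = 101 / 1849 = 0.05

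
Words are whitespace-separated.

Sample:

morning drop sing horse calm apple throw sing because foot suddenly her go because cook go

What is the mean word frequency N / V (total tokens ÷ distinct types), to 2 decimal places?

1.23

N = 16 tokens, V = 13 types.
Mean frequency = N / V = 16 / 13 = 1.23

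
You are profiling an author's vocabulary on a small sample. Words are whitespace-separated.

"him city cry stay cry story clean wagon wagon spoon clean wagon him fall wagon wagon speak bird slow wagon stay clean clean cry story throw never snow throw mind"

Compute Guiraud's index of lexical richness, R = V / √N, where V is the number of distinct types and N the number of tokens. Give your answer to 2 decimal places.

N = 30, V = 16.
√N = 5.477226
R = 16 / 5.477226 = 2.92

2.92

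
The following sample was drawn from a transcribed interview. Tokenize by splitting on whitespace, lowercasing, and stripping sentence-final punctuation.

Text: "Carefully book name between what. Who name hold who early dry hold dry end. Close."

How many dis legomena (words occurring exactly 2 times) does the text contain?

Frequencies: name:2, who:2, hold:2, dry:2, carefully:1, book:1, between:1, what:1, early:1, end:1, close:1
Words with frequency 2: dry, hold, name, who

4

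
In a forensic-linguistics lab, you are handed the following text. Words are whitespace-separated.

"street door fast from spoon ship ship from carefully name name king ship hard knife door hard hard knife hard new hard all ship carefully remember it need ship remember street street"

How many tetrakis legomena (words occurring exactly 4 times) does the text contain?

Frequencies: ship:5, hard:5, street:3, door:2, from:2, carefully:2, name:2, knife:2, remember:2, fast:1, spoon:1, king:1, new:1, all:1, it:1, need:1
Words with frequency 4: (none)

0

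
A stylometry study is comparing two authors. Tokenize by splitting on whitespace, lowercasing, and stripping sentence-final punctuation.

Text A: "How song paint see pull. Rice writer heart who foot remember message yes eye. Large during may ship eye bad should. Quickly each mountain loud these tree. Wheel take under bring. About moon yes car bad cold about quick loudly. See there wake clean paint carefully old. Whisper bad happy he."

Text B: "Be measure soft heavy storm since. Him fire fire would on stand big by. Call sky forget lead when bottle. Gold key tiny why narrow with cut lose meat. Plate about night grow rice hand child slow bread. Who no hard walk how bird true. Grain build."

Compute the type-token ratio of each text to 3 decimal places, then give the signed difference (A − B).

-0.116

TTR(A) = 44/51 = 0.863
TTR(B) = 46/47 = 0.979
Difference = 0.863 − 0.979 = -0.116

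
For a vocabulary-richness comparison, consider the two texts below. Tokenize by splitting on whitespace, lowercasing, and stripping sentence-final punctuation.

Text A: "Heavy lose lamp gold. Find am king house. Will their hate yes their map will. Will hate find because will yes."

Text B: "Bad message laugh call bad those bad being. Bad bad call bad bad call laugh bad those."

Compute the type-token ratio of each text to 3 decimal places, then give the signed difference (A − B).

TTR(A) = 14/21 = 0.667
TTR(B) = 6/17 = 0.353
Difference = 0.667 − 0.353 = 0.314

0.314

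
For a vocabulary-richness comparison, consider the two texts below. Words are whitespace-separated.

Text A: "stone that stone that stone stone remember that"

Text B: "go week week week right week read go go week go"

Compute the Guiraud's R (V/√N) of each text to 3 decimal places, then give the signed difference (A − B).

A: V=3, N=8, R=1.061
B: V=4, N=11, R=1.206
Difference = 1.061 − 1.206 = -0.145

-0.145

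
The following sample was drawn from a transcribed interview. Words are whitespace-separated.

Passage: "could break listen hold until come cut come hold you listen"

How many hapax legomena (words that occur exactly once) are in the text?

Frequencies: listen:2, hold:2, come:2, could:1, break:1, until:1, cut:1, you:1
Hapax (freq=1): break, could, cut, until, you

5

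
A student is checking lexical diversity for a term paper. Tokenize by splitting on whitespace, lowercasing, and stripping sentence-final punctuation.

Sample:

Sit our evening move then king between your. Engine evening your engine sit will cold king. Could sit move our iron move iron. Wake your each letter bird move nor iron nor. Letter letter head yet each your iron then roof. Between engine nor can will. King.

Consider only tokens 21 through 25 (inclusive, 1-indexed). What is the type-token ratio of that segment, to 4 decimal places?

Segment tokens 21–25: iron, move, iron, wake, your
Segment N = 5, segment V = 4.
TTR = 4 / 5 = 0.8000

0.8000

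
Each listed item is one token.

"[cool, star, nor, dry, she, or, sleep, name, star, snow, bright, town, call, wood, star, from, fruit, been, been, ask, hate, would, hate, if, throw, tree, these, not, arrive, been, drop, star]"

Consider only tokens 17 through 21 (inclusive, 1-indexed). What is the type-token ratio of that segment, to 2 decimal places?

0.80

Segment tokens 17–21: fruit, been, been, ask, hate
Segment N = 5, segment V = 4.
TTR = 4 / 5 = 0.80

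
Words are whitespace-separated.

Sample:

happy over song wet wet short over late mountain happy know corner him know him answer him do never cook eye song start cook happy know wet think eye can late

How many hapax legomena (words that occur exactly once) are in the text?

9

Frequencies: happy:3, wet:3, know:3, him:3, over:2, song:2, late:2, cook:2, eye:2, short:1, mountain:1, corner:1, answer:1, do:1, never:1, start:1, think:1, can:1
Hapax (freq=1): answer, can, corner, do, mountain, never, short, start, think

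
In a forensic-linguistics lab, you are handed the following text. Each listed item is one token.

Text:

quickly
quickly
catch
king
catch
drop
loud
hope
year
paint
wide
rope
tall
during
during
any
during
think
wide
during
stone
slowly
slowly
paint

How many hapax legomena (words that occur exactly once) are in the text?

10

Frequencies: during:4, quickly:2, catch:2, paint:2, wide:2, slowly:2, king:1, drop:1, loud:1, hope:1, year:1, rope:1, tall:1, any:1, think:1, stone:1
Hapax (freq=1): any, drop, hope, king, loud, rope, stone, tall, think, year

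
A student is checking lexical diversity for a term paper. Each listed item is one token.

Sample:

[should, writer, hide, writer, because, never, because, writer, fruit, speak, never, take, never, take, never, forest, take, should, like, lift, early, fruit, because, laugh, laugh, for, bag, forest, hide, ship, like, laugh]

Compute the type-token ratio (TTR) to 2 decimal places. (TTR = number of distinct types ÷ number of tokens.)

0.50

N = 32 tokens, V = 16 types.
TTR = V / N = 16 / 32 = 0.50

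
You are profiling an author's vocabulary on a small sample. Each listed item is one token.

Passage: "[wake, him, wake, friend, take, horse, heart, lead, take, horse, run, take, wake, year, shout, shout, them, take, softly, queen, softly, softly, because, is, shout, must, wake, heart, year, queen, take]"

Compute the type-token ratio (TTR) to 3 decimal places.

0.516

N = 31 tokens, V = 16 types.
TTR = V / N = 16 / 31 = 0.516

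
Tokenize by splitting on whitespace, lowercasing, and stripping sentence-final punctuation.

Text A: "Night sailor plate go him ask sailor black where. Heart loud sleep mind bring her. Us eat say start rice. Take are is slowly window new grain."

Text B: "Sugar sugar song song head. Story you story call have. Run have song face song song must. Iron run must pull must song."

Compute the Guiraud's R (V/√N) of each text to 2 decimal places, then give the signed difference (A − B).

2.50

A: V=26, N=27, R=5.00
B: V=12, N=23, R=2.50
Difference = 5.00 − 2.50 = 2.50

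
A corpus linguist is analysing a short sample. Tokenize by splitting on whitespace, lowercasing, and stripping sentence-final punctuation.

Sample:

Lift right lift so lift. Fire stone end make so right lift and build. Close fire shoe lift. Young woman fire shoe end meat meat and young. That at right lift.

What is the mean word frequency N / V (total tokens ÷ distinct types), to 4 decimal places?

1.9375

N = 31 tokens, V = 16 types.
Mean frequency = N / V = 31 / 16 = 1.9375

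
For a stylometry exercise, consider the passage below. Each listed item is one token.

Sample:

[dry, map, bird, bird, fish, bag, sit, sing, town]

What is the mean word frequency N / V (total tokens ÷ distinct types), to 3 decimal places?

1.125

N = 9 tokens, V = 8 types.
Mean frequency = N / V = 9 / 8 = 1.125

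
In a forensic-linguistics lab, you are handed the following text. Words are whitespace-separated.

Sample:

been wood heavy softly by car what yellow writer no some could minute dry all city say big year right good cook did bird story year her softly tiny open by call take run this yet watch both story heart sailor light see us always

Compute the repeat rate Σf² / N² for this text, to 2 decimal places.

0.03

Frequencies: softly:2, by:2, year:2, story:2, been:1, wood:1, heavy:1, car:1, what:1, yellow:1, writer:1, no:1, some:1, could:1, minute:1, dry:1, all:1, city:1, say:1, big:1, … (21 more, each freq 1)
Σf² = 53; N² = 2025
Repeat rate = 53 / 2025 = 0.03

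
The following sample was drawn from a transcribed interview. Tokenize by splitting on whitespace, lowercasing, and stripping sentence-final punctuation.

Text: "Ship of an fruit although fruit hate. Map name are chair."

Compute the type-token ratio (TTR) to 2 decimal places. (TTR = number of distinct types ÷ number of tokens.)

N = 11 tokens, V = 10 types.
TTR = V / N = 10 / 11 = 0.91

0.91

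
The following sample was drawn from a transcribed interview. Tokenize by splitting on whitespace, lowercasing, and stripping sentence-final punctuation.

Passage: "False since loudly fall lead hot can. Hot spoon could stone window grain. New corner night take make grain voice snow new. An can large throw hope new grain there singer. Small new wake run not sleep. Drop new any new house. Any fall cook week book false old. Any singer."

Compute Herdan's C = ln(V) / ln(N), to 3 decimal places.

0.918

N = 51, V = 37.
ln(V) = 3.610918, ln(N) = 3.931826
C = 3.610918 / 3.931826 = 0.918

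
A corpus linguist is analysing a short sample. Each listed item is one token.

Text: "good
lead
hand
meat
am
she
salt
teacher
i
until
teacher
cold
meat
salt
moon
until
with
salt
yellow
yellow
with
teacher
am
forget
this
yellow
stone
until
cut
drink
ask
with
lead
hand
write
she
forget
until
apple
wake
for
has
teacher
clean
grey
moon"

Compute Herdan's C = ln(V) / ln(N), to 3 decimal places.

N = 46, V = 27.
ln(V) = 3.295837, ln(N) = 3.828641
C = 3.295837 / 3.828641 = 0.861

0.861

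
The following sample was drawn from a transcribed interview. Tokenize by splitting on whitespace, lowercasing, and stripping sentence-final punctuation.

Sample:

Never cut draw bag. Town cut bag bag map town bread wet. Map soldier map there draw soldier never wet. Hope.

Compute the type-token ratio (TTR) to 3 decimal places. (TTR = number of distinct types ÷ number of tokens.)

N = 21 tokens, V = 11 types.
TTR = V / N = 11 / 21 = 0.524

0.524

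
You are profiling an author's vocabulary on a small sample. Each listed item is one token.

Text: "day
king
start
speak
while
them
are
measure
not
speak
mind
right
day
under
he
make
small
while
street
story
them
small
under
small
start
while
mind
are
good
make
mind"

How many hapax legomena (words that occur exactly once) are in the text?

Frequencies: while:3, mind:3, small:3, day:2, start:2, speak:2, them:2, are:2, under:2, make:2, king:1, measure:1, not:1, right:1, he:1, street:1, story:1, good:1
Hapax (freq=1): good, he, king, measure, not, right, story, street

8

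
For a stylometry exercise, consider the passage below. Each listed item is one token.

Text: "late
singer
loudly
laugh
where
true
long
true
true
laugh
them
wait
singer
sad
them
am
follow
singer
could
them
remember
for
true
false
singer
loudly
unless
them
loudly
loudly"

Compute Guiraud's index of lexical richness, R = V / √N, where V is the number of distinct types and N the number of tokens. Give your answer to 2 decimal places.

N = 30, V = 17.
√N = 5.477226
R = 17 / 5.477226 = 3.10

3.10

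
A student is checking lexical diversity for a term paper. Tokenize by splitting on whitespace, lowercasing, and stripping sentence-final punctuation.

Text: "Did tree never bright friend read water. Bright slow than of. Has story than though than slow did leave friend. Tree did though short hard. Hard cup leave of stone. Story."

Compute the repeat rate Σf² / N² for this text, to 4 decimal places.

Frequencies: did:3, than:3, tree:2, bright:2, friend:2, slow:2, of:2, story:2, though:2, leave:2, hard:2, never:1, read:1, water:1, has:1, short:1, cup:1, stone:1
Σf² = 61; N² = 961
Repeat rate = 61 / 961 = 0.0635

0.0635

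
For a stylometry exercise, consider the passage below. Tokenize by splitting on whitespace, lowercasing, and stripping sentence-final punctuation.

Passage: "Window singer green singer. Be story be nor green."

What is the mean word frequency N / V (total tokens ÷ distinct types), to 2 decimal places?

1.50

N = 9 tokens, V = 6 types.
Mean frequency = N / V = 9 / 6 = 1.50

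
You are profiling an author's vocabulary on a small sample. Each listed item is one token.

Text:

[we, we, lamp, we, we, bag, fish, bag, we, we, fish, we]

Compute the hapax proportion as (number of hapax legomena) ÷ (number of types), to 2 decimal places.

Frequencies: we:7, bag:2, fish:2, lamp:1
Hapax count = 1; type count = 4.
Ratio = 1 / 4 = 0.25

0.25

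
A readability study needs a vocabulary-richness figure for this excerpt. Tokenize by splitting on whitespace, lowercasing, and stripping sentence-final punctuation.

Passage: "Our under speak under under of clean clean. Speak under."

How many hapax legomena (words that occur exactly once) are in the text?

Frequencies: under:4, speak:2, clean:2, our:1, of:1
Hapax (freq=1): of, our

2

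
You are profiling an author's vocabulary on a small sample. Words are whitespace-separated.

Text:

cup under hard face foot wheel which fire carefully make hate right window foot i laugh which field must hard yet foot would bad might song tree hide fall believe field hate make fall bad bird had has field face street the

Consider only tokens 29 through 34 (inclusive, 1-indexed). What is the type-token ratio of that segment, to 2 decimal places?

Segment tokens 29–34: fall, believe, field, hate, make, fall
Segment N = 6, segment V = 5.
TTR = 5 / 6 = 0.83

0.83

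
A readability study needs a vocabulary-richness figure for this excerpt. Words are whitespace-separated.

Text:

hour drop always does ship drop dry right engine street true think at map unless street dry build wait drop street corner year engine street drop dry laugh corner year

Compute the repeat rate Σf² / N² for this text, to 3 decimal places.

Frequencies: drop:4, street:4, dry:3, engine:2, corner:2, year:2, hour:1, always:1, does:1, ship:1, right:1, true:1, think:1, at:1, map:1, unless:1, build:1, wait:1, laugh:1
Σf² = 66; N² = 900
Repeat rate = 66 / 900 = 0.073

0.073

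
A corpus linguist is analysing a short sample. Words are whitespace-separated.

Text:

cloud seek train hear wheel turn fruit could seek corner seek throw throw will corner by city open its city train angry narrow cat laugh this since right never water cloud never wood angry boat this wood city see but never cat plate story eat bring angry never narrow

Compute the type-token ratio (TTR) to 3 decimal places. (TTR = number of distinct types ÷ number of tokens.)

0.653

N = 49 tokens, V = 32 types.
TTR = V / N = 32 / 49 = 0.653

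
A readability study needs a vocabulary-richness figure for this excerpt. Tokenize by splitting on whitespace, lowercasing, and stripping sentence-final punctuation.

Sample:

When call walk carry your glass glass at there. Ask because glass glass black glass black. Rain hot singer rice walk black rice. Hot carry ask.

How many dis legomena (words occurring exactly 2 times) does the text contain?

Frequencies: glass:5, black:3, walk:2, carry:2, ask:2, hot:2, rice:2, when:1, call:1, your:1, at:1, there:1, because:1, rain:1, singer:1
Words with frequency 2: ask, carry, hot, rice, walk

5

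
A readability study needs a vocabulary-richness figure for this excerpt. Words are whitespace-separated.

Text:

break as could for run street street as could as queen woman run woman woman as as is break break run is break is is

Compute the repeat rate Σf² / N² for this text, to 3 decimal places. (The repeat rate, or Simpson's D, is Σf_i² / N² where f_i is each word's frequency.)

Frequencies: as:5, break:4, is:4, run:3, woman:3, could:2, street:2, for:1, queen:1
Σf² = 85; N² = 625
Repeat rate = 85 / 625 = 0.136

0.136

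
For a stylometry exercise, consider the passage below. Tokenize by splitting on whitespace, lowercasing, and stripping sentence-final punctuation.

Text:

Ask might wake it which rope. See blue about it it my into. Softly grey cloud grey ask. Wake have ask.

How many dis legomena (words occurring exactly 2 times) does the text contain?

Frequencies: ask:3, it:3, wake:2, grey:2, might:1, which:1, rope:1, see:1, blue:1, about:1, my:1, into:1, softly:1, cloud:1, have:1
Words with frequency 2: grey, wake

2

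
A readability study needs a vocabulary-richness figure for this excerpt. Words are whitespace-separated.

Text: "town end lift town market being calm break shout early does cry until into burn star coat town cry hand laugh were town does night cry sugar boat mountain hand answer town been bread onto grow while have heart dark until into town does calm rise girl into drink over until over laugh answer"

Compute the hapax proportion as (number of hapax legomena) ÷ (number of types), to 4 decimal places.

0.7222

Frequencies: town:6, does:3, cry:3, until:3, into:3, calm:2, hand:2, laugh:2, answer:2, over:2, end:1, lift:1, market:1, being:1, break:1, shout:1, early:1, burn:1, star:1, coat:1, … (16 more, each freq 1)
Hapax count = 26; type count = 36.
Ratio = 26 / 36 = 0.7222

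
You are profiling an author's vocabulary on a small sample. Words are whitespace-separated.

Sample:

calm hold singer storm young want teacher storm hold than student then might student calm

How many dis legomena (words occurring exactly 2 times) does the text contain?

Frequencies: calm:2, hold:2, storm:2, student:2, singer:1, young:1, want:1, teacher:1, than:1, then:1, might:1
Words with frequency 2: calm, hold, storm, student

4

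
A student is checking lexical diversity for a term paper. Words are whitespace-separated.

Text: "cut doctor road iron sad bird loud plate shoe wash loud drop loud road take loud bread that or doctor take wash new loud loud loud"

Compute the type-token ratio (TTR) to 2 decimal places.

N = 26 tokens, V = 16 types.
TTR = V / N = 16 / 26 = 0.62

0.62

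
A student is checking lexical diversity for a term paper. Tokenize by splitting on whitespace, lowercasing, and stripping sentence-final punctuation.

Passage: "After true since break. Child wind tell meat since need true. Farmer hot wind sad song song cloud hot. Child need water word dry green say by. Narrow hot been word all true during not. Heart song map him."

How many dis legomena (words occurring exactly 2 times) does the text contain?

Frequencies: true:3, hot:3, song:3, since:2, child:2, wind:2, need:2, word:2, after:1, break:1, tell:1, meat:1, farmer:1, sad:1, cloud:1, water:1, dry:1, green:1, say:1, by:1, … (8 more, each freq 1)
Words with frequency 2: child, need, since, wind, word

5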